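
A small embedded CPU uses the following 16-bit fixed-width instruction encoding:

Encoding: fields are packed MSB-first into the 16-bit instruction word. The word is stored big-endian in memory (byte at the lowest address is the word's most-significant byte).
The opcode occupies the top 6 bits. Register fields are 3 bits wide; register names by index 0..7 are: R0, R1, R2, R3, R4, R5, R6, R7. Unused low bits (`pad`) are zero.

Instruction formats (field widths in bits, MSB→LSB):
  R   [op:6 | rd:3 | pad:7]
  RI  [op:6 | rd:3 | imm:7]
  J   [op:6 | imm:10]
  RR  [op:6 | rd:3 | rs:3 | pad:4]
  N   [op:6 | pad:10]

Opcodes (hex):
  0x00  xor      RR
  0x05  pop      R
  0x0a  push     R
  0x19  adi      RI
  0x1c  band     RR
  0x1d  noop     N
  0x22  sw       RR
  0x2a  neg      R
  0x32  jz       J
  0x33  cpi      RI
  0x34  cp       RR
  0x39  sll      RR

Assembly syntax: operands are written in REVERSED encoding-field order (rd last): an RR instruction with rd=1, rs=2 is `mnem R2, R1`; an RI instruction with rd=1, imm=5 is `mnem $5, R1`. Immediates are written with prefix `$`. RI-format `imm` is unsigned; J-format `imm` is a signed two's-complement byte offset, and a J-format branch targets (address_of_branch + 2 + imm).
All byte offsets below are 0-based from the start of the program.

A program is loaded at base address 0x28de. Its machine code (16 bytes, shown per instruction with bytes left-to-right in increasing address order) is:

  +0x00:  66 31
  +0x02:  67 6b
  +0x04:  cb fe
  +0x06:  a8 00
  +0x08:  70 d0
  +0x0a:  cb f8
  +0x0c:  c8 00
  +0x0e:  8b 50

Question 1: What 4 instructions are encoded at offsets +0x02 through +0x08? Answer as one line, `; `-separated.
adi $107, R6; jz $-2; neg R0; band R5, R1

off 0x02: read 67 6b as big → 0x676b
  top 6b → 0x19 → adi [RI]
  rd: (w>>7)&0x7=0x6 → R6
  imm: (w>>0)&0x7f=0x6b → $107
off 0x04: read cb fe as big → 0xcbfe
  top 6b → 0x32 → jz [J]
  imm: (w>>0)&0x3ff=0x3fe (s10→-2) → $-2
off 0x06: read a8 00 as big → 0xa800
  top 6b → 0x2a → neg [R]
  rd: (w>>7)&0x7=0x0 → R0
off 0x08: read 70 d0 as big → 0x70d0
  top 6b → 0x1c → band [RR]
  rd: (w>>7)&0x7=0x1 → R1
  rs: (w>>4)&0x7=0x5 → R5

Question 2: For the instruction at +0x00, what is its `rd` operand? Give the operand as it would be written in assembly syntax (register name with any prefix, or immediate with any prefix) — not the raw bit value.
R4

@+00  big-endian(66 31) = 0x6631
  top 6b → 0x19 → adi [RI]
  [9:7] rd=4 = R4
  [6:0] imm=49 = $49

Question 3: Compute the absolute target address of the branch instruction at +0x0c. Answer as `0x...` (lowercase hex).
[0c] c8 00 → 0xc800
  op=0xc800>>10=0x32 ⇒ jz (J)
  imm@[9:0]=0x0 ⇒ $0
  target = base 0x28de + off 0x0c + 2 + imm 0 = 0x28ec

0x28ec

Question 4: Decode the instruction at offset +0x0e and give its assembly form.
off 0x0e: read 8b 50 as big → 0x8b50
  top 6b → 0x22 → sw [RR]
  rd@[9:7]=0x6 ⇒ R6
  rs@[6:4]=0x5 ⇒ R5

sw R5, R6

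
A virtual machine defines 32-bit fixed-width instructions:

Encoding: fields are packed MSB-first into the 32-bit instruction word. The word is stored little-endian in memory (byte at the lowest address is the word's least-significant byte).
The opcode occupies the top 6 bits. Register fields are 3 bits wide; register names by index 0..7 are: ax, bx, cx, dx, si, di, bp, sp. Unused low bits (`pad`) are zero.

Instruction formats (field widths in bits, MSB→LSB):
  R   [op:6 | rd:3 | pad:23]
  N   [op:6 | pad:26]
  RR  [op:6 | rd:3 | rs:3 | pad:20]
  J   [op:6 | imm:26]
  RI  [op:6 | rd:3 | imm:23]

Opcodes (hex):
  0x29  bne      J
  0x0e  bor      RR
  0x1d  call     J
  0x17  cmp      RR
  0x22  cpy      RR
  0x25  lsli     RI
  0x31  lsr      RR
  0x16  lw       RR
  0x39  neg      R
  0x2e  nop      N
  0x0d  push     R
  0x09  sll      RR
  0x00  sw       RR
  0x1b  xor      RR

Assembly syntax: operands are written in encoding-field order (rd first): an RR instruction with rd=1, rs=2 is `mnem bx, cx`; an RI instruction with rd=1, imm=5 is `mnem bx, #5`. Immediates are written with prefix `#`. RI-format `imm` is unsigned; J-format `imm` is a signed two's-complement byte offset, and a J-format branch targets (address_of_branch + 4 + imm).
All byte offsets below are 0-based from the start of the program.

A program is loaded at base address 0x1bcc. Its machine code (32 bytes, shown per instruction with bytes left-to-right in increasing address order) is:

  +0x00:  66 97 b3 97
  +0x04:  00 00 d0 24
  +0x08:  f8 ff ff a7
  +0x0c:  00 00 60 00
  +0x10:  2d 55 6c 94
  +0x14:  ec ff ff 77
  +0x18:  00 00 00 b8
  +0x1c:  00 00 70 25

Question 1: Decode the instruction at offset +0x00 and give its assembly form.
lsli sp, #3381094

[00] 66 97 b3 97 → 0x97b39766
  top 6b → 0x25 → lsli [RI]
  rd: (w>>23)&0x7=0x7 → sp
  imm: (w>>0)&0x7fffff=0x339766 → #3381094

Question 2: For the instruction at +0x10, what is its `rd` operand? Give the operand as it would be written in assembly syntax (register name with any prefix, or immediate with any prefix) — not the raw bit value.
ax

+0x10: 2d 55 6c 94 ⇒ word 0x946c552d (little)
  top 6b → 0x25 → lsli [RI]
  [25:23] rd=0 = ax
  [22:0] imm=7099693 = #7099693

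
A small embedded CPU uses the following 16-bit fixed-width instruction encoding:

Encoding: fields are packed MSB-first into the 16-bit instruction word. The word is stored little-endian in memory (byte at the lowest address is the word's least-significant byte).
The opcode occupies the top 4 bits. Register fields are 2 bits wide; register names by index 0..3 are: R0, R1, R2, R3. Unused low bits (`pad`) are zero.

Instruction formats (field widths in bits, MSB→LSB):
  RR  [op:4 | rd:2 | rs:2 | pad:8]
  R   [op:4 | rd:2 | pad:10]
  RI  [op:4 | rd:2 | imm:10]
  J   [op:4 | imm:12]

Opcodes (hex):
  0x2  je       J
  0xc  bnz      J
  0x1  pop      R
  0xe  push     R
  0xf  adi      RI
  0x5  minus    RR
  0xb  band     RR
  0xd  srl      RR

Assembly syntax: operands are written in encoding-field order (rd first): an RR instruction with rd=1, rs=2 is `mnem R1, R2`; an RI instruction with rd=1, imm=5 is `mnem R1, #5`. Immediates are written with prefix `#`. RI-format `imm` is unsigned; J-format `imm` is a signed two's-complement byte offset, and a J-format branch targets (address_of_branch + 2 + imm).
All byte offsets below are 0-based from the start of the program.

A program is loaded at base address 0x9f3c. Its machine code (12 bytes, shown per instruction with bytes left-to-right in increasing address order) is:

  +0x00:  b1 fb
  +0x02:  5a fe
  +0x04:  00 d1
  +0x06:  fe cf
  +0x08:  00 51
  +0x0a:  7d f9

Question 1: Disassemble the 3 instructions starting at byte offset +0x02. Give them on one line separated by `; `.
adi R3, #602; srl R0, R1; bnz #-2

@+02  little-endian(5a fe) = 0xfe5a
  opcode bits[15:12]=0xf: adi/RI
  [11:10] rd=3 = R3
  [9:0] imm=602 = #602
@+04  little-endian(00 d1) = 0xd100
  opcode bits[15:12]=0xd: srl/RR
  [11:10] rd=0 = R0
  [9:8] rs=1 = R1
@+06  little-endian(fe cf) = 0xcffe
  opcode bits[15:12]=0xc: bnz/J
  [11:0] imm=4094 (s12→-2) = #-2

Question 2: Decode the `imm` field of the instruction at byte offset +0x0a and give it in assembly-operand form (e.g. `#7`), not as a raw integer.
#381

@+0a  little-endian(7d f9) = 0xf97d
  top 4b → 0xf → adi [RI]
  rd: (w>>10)&0x3=0x2 → R2
  imm: (w>>0)&0x3ff=0x17d → #381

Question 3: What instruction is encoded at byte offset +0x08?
[08] 00 51 → 0x5100
  opcode bits[15:12]=0x5: minus/RR
  [11:10] rd=0 = R0
  [9:8] rs=1 = R1

minus R0, R1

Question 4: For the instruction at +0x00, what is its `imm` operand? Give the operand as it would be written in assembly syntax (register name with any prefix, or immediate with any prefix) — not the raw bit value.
#945

[00] b1 fb → 0xfbb1
  top 4b → 0xf → adi [RI]
  rd@[11:10]=0x2 ⇒ R2
  imm@[9:0]=0x3b1 ⇒ #945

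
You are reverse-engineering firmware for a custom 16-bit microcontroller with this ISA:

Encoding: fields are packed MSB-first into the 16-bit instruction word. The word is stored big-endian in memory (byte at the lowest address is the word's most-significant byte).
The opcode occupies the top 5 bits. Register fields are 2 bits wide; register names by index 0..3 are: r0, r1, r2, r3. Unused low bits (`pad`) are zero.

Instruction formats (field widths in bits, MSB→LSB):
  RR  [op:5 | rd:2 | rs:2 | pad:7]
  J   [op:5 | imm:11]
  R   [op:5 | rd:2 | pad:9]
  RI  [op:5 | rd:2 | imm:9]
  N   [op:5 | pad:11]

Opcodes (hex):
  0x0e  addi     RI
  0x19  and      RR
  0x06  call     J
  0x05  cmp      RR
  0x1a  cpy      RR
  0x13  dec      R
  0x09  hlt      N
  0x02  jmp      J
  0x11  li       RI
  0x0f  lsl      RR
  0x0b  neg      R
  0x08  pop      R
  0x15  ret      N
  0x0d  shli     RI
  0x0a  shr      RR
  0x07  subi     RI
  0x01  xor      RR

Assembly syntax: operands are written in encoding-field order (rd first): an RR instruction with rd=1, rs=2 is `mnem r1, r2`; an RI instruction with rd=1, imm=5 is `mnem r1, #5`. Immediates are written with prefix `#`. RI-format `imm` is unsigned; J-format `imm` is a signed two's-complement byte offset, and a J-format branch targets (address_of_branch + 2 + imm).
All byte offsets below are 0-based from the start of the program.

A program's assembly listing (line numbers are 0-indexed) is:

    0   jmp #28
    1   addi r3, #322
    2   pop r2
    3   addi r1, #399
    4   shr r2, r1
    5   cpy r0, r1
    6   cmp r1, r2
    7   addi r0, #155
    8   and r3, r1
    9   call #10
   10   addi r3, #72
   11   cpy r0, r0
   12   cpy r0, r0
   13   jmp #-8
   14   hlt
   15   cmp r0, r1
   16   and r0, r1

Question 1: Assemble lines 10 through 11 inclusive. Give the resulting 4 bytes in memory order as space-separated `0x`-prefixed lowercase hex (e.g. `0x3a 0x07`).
0x76 0x48 0xd0 0x00

line 10 (addi): pack op=0xe:5|rd=3:2|imm=72:9 = 0x7648; big→ 76 48
line 11 (cpy): pack op=0x1a:5|rd=0:2|rs=0:2|pad=0:7 = 0xd000; big→ d0 00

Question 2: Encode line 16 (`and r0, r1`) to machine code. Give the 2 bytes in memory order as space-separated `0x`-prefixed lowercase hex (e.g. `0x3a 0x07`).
0xc8 0x80

L16: and op=0x19:5|rd=0:2|rs=1:2|pad=0:7 ⇒ 0xc880 ⇒ big c8 80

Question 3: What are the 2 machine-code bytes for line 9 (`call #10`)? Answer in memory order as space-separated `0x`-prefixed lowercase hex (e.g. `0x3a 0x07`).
9. call fields op=0x6:5|imm=10:11 → word 300ah → 30 0a

0x30 0x0a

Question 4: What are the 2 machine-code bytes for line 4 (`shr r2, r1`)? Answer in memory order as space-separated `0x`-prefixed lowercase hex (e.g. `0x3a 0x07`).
0x54 0x80

4. shr fields op=0xa:5|rd=2:2|rs=1:2|pad=0:7 → word 5480h → 54 80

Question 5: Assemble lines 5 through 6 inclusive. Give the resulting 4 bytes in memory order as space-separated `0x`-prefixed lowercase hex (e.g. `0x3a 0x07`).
0xd0 0x80 0x2b 0x00

5. cpy fields op=0x1a:5|rd=0:2|rs=1:2|pad=0:7 → word d080h → d0 80
6. cmp fields op=0x5:5|rd=1:2|rs=2:2|pad=0:7 → word 2b00h → 2b 00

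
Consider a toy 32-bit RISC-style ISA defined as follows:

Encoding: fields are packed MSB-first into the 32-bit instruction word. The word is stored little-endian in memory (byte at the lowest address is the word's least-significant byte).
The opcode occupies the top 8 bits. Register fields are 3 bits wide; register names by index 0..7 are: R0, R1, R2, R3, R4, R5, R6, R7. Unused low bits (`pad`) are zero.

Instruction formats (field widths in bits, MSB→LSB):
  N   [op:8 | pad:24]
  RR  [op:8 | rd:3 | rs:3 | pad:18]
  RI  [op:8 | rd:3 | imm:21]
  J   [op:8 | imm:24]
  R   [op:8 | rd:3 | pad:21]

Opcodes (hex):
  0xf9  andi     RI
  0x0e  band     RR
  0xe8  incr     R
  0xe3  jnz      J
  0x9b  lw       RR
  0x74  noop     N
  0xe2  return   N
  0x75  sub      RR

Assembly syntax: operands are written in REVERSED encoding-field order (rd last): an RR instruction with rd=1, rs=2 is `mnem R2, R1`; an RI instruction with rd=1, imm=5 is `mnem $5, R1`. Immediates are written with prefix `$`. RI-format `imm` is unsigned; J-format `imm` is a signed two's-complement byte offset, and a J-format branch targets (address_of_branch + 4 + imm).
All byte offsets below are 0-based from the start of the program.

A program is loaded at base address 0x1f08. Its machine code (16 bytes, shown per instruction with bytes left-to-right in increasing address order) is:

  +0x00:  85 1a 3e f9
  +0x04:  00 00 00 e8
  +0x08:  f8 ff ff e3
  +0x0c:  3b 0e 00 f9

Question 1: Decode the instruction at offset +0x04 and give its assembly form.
@+04  little-endian(00 00 00 e8) = 0xe8000000
  top 8b → 0xe8 → incr [R]
  rd@[23:21]=0x0 ⇒ R0

incr R0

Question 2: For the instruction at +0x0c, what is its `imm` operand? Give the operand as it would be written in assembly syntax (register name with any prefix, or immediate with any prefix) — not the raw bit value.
@+0c  little-endian(3b 0e 00 f9) = 0xf9000e3b
  op=0xf9000e3b>>24=0xf9 ⇒ andi (RI)
  rd: (w>>21)&0x7=0x0 → R0
  imm: (w>>0)&0x1fffff=0xe3b → $3643

$3643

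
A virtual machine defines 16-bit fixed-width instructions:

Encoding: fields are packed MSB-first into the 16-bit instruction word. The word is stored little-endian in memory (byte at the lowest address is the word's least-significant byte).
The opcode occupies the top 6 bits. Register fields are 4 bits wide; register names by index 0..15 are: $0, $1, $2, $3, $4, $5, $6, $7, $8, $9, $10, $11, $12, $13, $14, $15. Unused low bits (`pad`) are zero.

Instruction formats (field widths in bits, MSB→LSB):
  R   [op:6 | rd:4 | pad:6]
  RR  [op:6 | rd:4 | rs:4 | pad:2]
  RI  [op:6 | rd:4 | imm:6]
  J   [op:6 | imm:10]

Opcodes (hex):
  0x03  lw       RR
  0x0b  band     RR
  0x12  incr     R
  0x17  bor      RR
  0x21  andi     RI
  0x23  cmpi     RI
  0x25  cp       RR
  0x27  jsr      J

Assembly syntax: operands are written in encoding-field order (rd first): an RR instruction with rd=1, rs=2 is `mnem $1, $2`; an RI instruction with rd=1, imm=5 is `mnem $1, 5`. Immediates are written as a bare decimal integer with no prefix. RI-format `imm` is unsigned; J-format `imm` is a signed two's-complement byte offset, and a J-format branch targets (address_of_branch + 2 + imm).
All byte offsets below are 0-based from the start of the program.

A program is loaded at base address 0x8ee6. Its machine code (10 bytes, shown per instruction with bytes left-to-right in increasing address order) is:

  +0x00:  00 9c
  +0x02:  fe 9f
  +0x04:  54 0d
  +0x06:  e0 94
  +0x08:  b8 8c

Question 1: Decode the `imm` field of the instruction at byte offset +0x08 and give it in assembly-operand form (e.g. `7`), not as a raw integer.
off 0x08: read b8 8c as little → 0x8cb8
  top 6b → 0x23 → cmpi [RI]
  [9:6] rd=2 = $2
  [5:0] imm=56 = 56

56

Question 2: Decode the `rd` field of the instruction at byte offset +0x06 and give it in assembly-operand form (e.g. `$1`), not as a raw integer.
@+06  little-endian(e0 94) = 0x94e0
  op=0x94e0>>10=0x25 ⇒ cp (RR)
  [9:6] rd=3 = $3
  [5:2] rs=8 = $8

$3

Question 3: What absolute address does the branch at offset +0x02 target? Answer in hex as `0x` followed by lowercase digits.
0x8ee8

+0x02: fe 9f ⇒ word 0x9ffe (little)
  opcode bits[15:10]=0x27: jsr/J
  imm@[9:0]=0x3fe (s10→-2) ⇒ -2
  target = base 0x8ee6 + off 0x02 + 2 + imm -2 = 0x8ee8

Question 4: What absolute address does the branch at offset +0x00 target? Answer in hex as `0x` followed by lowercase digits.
@+00  little-endian(00 9c) = 0x9c00
  top 6b → 0x27 → jsr [J]
  imm: (w>>0)&0x3ff=0x0 → 0
  target = base 0x8ee6 + off 0x00 + 2 + imm 0 = 0x8ee8

0x8ee8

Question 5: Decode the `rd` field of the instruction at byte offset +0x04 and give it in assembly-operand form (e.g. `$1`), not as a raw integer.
off 0x04: read 54 0d as little → 0x0d54
  top 6b → 0x3 → lw [RR]
  rd: (w>>6)&0xf=0x5 → $5
  rs: (w>>2)&0xf=0x5 → $5

$5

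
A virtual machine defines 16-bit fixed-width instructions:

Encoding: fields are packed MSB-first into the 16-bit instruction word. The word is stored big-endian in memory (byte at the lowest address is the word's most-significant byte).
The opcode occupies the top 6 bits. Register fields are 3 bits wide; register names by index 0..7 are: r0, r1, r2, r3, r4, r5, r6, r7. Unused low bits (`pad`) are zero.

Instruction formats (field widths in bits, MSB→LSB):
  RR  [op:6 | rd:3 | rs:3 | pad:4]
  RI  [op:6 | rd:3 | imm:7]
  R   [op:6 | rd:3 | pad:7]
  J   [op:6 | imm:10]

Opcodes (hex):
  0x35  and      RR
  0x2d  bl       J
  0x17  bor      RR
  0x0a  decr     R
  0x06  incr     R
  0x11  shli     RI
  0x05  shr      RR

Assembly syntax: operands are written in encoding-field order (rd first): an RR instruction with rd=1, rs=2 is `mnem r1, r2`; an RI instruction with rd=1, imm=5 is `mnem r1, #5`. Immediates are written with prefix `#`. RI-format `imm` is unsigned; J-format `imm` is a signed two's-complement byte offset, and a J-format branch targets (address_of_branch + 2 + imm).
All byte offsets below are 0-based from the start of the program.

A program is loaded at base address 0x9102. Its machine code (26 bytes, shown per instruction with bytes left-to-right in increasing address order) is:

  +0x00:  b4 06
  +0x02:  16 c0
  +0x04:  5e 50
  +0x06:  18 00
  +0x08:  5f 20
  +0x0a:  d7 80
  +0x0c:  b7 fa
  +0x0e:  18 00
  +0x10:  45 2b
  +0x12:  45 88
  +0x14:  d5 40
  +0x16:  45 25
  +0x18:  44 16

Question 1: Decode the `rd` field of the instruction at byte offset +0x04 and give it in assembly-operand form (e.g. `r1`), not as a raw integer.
r4

+0x04: 5e 50 ⇒ word 0x5e50 (big)
  op=0x5e50>>10=0x17 ⇒ bor (RR)
  rd@[9:7]=0x4 ⇒ r4
  rs@[6:4]=0x5 ⇒ r5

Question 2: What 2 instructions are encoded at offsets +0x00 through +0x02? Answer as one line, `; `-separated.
bl #6; shr r5, r4

@+00  big-endian(b4 06) = 0xb406
  op=0xb406>>10=0x2d ⇒ bl (J)
  imm@[9:0]=0x6 ⇒ #6
@+02  big-endian(16 c0) = 0x16c0
  op=0x16c0>>10=0x5 ⇒ shr (RR)
  rd@[9:7]=0x5 ⇒ r5
  rs@[6:4]=0x4 ⇒ r4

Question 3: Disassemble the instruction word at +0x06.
@+06  big-endian(18 00) = 0x1800
  op=0x1800>>10=0x6 ⇒ incr (R)
  rd@[9:7]=0x0 ⇒ r0

incr r0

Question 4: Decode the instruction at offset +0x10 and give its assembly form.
shli r2, #43

@+10  big-endian(45 2b) = 0x452b
  top 6b → 0x11 → shli [RI]
  rd: (w>>7)&0x7=0x2 → r2
  imm: (w>>0)&0x7f=0x2b → #43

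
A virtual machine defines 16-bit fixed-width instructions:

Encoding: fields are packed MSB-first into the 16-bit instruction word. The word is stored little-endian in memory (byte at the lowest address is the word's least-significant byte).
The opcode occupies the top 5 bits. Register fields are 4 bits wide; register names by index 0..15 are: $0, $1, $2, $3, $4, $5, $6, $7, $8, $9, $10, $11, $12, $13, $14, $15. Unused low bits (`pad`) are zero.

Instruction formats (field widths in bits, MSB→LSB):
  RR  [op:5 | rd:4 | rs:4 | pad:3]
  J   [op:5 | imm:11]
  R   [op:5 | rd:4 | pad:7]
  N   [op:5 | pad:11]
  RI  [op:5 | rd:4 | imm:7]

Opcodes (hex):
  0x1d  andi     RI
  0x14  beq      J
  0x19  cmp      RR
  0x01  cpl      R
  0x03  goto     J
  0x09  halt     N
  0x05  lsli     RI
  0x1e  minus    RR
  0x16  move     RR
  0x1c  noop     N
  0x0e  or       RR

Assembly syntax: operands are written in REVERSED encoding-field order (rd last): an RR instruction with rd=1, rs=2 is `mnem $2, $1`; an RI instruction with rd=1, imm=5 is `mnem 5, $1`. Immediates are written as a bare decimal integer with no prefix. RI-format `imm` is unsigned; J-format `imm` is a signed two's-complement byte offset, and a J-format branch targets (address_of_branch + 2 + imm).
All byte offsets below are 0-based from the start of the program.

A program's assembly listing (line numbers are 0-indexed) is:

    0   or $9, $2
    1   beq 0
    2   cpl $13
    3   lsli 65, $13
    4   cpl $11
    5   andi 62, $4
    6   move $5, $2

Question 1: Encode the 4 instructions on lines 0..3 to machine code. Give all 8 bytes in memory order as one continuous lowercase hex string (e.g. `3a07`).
line 0 (or): pack op=0xe:5|rd=2:4|rs=9:4|pad=0:3 = 0x7148; little→ 48 71
line 1 (beq): pack op=0x14:5|imm=0:11 = 0xa000; little→ 00 a0
line 2 (cpl): pack op=0x1:5|rd=13:4|pad=0:7 = 0x0e80; little→ 80 0e
line 3 (lsli): pack op=0x5:5|rd=13:4|imm=65:7 = 0x2ec1; little→ c1 2e

487100a0800ec12e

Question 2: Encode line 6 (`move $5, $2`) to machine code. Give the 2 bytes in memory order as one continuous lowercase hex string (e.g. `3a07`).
line 6 (move): pack op=0x16:5|rd=2:4|rs=5:4|pad=0:3 = 0xb128; little→ 28 b1

28b1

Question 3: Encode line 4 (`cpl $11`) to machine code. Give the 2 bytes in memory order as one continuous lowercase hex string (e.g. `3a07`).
800d

line 4 (cpl): pack op=0x1:5|rd=11:4|pad=0:7 = 0x0d80; little→ 80 0d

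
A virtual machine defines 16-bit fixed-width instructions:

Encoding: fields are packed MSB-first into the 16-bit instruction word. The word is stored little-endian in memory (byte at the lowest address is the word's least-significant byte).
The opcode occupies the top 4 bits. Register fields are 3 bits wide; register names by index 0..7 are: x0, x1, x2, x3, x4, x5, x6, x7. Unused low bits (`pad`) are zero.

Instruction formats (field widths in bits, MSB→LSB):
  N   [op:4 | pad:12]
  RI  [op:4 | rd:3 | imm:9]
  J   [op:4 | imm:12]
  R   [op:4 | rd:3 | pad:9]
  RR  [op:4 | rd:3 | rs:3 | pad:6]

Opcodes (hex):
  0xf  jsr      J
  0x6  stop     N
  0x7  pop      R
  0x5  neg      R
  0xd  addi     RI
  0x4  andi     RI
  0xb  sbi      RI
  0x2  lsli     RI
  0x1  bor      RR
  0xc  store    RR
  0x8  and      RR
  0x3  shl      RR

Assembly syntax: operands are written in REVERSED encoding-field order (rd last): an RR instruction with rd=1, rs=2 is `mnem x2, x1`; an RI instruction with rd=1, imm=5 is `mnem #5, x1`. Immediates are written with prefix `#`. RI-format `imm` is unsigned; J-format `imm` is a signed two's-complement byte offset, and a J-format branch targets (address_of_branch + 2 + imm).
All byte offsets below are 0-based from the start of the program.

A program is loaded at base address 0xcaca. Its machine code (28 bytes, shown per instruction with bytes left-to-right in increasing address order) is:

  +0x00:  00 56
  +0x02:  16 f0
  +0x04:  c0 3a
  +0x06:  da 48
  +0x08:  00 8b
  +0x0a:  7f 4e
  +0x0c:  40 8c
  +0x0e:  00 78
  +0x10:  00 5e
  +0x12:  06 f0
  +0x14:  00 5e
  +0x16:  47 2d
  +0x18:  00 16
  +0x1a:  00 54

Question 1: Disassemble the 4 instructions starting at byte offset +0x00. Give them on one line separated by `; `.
neg x3; jsr #22; shl x3, x5; andi #218, x4

@+00  little-endian(00 56) = 0x5600
  opcode bits[15:12]=0x5: neg/R
  rd: (w>>9)&0x7=0x3 → x3
@+02  little-endian(16 f0) = 0xf016
  opcode bits[15:12]=0xf: jsr/J
  imm: (w>>0)&0xfff=0x16 → #22
@+04  little-endian(c0 3a) = 0x3ac0
  opcode bits[15:12]=0x3: shl/RR
  rd: (w>>9)&0x7=0x5 → x5
  rs: (w>>6)&0x7=0x3 → x3
@+06  little-endian(da 48) = 0x48da
  opcode bits[15:12]=0x4: andi/RI
  rd: (w>>9)&0x7=0x4 → x4
  imm: (w>>0)&0x1ff=0xda → #218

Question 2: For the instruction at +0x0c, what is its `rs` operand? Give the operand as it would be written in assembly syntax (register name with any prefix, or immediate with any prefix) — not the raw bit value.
+0x0c: 40 8c ⇒ word 0x8c40 (little)
  opcode bits[15:12]=0x8: and/RR
  rd: (w>>9)&0x7=0x6 → x6
  rs: (w>>6)&0x7=0x1 → x1

x1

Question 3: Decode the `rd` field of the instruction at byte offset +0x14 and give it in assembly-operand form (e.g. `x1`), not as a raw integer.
x7

[14] 00 5e → 0x5e00
  top 4b → 0x5 → neg [R]
  rd@[11:9]=0x7 ⇒ x7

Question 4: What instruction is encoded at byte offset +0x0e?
[0e] 00 78 → 0x7800
  op=0x7800>>12=0x7 ⇒ pop (R)
  rd: (w>>9)&0x7=0x4 → x4

pop x4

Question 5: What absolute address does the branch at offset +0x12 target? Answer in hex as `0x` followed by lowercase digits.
0xcae4

@+12  little-endian(06 f0) = 0xf006
  top 4b → 0xf → jsr [J]
  imm@[11:0]=0x6 ⇒ #6
  target = base 0xcaca + off 0x12 + 2 + imm 6 = 0xcae4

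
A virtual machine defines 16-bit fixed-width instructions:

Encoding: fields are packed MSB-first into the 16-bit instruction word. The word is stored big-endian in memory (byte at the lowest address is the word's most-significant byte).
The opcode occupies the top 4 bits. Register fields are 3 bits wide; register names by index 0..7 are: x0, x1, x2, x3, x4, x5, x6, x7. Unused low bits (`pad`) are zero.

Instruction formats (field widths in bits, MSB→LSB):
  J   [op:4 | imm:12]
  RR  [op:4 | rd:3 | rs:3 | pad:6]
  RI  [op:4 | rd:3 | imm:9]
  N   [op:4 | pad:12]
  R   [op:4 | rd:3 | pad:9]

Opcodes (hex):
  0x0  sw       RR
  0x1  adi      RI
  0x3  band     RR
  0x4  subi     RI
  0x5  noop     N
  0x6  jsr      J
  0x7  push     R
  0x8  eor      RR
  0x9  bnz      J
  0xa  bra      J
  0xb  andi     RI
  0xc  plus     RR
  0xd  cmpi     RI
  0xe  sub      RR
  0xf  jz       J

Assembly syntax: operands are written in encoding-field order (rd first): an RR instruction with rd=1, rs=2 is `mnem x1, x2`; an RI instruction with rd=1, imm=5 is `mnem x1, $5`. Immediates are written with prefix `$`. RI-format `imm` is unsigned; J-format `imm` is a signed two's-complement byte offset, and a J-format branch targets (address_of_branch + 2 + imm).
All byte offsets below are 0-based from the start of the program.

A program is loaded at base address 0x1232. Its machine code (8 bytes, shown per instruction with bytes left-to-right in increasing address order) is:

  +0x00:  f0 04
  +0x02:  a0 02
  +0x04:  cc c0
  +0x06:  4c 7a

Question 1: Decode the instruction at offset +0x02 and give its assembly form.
off 0x02: read a0 02 as big → 0xa002
  top 4b → 0xa → bra [J]
  imm: (w>>0)&0xfff=0x2 → $2

bra $2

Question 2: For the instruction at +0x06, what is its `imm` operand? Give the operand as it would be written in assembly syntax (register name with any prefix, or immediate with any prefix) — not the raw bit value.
[06] 4c 7a → 0x4c7a
  top 4b → 0x4 → subi [RI]
  rd@[11:9]=0x6 ⇒ x6
  imm@[8:0]=0x7a ⇒ $122

$122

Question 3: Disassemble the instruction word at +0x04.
@+04  big-endian(cc c0) = 0xccc0
  op=0xccc0>>12=0xc ⇒ plus (RR)
  [11:9] rd=6 = x6
  [8:6] rs=3 = x3

plus x6, x3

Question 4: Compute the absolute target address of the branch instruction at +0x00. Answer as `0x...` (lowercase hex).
0x1238

+0x00: f0 04 ⇒ word 0xf004 (big)
  top 4b → 0xf → jz [J]
  [11:0] imm=4 = $4
  target = base 0x1232 + off 0x00 + 2 + imm 4 = 0x1238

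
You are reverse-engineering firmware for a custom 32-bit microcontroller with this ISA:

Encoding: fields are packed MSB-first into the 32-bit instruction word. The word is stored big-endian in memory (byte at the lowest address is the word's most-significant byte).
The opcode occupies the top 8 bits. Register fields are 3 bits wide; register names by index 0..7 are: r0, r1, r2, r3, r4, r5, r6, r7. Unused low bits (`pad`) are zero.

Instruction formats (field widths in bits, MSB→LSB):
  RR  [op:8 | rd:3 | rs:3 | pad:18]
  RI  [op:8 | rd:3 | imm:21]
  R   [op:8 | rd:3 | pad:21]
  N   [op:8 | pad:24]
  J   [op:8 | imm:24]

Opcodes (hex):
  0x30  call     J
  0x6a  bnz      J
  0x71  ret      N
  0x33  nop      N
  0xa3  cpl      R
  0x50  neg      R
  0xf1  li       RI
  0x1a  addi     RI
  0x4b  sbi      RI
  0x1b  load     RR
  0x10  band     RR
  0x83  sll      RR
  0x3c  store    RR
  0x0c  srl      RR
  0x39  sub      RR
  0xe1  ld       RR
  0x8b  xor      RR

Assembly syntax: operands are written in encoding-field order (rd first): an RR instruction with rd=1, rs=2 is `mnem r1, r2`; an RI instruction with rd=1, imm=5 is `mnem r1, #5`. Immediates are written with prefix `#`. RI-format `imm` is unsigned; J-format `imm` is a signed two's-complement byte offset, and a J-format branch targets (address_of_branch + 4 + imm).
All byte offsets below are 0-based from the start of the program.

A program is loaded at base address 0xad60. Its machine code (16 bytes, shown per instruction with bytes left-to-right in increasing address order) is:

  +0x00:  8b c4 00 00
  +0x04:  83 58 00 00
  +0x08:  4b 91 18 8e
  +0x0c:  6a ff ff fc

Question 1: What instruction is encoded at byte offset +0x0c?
bnz #-4

+0x0c: 6a ff ff fc ⇒ word 0x6afffffc (big)
  op=0x6afffffc>>24=0x6a ⇒ bnz (J)
  [23:0] imm=16777212 (s24→-4) = #-4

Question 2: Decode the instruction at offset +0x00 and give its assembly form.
+0x00: 8b c4 00 00 ⇒ word 0x8bc40000 (big)
  op=0x8bc40000>>24=0x8b ⇒ xor (RR)
  rd@[23:21]=0x6 ⇒ r6
  rs@[20:18]=0x1 ⇒ r1

xor r6, r1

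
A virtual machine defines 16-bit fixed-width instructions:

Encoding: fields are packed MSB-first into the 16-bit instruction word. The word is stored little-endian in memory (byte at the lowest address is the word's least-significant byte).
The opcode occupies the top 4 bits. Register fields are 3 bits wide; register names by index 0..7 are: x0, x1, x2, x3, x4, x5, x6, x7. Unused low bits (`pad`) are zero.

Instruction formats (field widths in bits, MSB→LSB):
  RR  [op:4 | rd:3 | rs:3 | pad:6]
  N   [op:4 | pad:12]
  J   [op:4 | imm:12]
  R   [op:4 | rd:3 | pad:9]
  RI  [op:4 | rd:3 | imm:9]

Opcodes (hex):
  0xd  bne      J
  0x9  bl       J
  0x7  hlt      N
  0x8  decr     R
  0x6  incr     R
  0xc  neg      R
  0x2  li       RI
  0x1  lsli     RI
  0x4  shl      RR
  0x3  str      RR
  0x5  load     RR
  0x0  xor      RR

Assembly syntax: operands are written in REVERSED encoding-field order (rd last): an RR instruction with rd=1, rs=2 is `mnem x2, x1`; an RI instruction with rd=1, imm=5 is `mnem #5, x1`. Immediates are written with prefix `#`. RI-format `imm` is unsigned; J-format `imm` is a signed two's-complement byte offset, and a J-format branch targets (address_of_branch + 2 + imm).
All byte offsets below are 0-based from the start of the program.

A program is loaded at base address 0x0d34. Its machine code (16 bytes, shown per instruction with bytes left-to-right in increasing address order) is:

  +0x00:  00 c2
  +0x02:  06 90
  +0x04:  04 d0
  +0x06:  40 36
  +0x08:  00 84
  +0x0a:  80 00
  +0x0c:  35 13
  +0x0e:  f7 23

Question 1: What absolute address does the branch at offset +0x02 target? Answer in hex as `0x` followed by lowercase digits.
0x0d3e

off 0x02: read 06 90 as little → 0x9006
  op=0x9006>>12=0x9 ⇒ bl (J)
  [11:0] imm=6 = #6
  target = base 0x0d34 + off 0x02 + 2 + imm 6 = 0x0d3e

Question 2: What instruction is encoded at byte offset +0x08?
decr x2

@+08  little-endian(00 84) = 0x8400
  opcode bits[15:12]=0x8: decr/R
  [11:9] rd=2 = x2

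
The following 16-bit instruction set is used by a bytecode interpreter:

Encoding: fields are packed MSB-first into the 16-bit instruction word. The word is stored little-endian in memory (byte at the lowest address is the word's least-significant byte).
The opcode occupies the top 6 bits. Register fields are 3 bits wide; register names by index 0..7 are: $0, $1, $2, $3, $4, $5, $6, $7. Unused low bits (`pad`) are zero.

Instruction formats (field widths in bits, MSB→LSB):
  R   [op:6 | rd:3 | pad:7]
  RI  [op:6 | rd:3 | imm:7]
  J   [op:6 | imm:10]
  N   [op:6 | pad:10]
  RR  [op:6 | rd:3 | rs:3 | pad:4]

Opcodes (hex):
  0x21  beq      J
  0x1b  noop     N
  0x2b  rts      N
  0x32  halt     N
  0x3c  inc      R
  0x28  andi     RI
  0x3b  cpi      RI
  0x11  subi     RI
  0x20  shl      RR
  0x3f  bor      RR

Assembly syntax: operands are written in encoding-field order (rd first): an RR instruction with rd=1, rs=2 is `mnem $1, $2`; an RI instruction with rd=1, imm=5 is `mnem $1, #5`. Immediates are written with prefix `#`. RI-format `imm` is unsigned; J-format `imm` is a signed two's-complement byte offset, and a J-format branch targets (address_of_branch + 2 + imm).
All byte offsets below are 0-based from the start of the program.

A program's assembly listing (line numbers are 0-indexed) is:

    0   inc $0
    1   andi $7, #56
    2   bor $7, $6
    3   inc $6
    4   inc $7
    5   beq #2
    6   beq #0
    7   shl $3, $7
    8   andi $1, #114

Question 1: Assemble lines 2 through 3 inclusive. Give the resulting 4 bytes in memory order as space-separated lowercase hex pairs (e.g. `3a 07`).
e0 ff 00 f3

line 2 (bor): pack op=0x3f:6|rd=7:3|rs=6:3|pad=0:4 = 0xffe0; little→ e0 ff
line 3 (inc): pack op=0x3c:6|rd=6:3|pad=0:7 = 0xf300; little→ 00 f3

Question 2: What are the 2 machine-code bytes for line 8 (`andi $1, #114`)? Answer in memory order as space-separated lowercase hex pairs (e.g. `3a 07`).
line 8 (andi): pack op=0x28:6|rd=1:3|imm=114:7 = 0xa0f2; little→ f2 a0

f2 a0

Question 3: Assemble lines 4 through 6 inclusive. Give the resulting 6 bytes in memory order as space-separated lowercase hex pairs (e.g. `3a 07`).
line 4 (inc): pack op=0x3c:6|rd=7:3|pad=0:7 = 0xf380; little→ 80 f3
line 5 (beq): pack op=0x21:6|imm=2:10 = 0x8402; little→ 02 84
line 6 (beq): pack op=0x21:6|imm=0:10 = 0x8400; little→ 00 84

80 f3 02 84 00 84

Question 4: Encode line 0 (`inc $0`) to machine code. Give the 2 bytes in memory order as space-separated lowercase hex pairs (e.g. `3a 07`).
L0: inc op=0x3c:6|rd=0:3|pad=0:7 ⇒ 0xf000 ⇒ little 00 f0

00 f0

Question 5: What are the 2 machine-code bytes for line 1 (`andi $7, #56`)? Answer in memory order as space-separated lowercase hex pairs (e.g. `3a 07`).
b8 a3

1. andi fields op=0x28:6|rd=7:3|imm=56:7 → word a3b8h → b8 a3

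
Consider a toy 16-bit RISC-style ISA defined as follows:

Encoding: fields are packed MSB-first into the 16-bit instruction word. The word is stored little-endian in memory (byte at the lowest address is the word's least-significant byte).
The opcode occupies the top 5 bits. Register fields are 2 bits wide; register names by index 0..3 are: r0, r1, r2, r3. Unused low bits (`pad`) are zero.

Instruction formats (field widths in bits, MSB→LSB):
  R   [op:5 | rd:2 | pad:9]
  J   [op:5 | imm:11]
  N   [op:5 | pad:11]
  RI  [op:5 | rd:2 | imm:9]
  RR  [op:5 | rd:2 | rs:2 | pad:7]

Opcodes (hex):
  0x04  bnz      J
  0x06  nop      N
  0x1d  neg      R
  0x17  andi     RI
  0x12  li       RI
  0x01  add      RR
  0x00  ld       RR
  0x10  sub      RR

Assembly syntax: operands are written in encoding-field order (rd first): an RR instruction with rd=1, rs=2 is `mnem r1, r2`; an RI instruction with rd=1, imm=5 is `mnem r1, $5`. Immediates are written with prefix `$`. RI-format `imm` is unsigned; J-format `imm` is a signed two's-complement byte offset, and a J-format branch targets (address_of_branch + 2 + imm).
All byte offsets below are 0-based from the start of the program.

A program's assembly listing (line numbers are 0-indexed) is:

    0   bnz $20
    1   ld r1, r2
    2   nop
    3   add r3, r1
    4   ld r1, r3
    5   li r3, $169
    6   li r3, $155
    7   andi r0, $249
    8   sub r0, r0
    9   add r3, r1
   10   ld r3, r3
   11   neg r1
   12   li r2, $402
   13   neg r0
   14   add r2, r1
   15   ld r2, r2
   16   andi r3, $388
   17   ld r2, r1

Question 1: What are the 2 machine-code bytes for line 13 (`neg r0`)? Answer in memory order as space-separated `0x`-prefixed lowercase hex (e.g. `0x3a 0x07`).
L13: neg op=0x1d:5|rd=0:2|pad=0:9 ⇒ 0xe800 ⇒ little 00 e8

0x00 0xe8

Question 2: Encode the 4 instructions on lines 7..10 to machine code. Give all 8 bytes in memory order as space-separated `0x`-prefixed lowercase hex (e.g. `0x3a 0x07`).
L7: andi op=0x17:5|rd=0:2|imm=249:9 ⇒ 0xb8f9 ⇒ little f9 b8
L8: sub op=0x10:5|rd=0:2|rs=0:2|pad=0:7 ⇒ 0x8000 ⇒ little 00 80
L9: add op=0x1:5|rd=3:2|rs=1:2|pad=0:7 ⇒ 0x0e80 ⇒ little 80 0e
L10: ld op=0x0:5|rd=3:2|rs=3:2|pad=0:7 ⇒ 0x0780 ⇒ little 80 07

0xf9 0xb8 0x00 0x80 0x80 0x0e 0x80 0x07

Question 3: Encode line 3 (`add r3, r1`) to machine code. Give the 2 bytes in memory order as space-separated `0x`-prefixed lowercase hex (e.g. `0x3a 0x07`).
3. add fields op=0x1:5|rd=3:2|rs=1:2|pad=0:7 → word 0e80h → 80 0e

0x80 0x0e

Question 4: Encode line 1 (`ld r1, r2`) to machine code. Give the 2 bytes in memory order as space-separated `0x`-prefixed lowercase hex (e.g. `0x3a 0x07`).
0x00 0x03

L1: ld op=0x0:5|rd=1:2|rs=2:2|pad=0:7 ⇒ 0x0300 ⇒ little 00 03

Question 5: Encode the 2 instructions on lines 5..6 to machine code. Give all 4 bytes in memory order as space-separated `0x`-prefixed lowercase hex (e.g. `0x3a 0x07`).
line 5 (li): pack op=0x12:5|rd=3:2|imm=169:9 = 0x96a9; little→ a9 96
line 6 (li): pack op=0x12:5|rd=3:2|imm=155:9 = 0x969b; little→ 9b 96

0xa9 0x96 0x9b 0x96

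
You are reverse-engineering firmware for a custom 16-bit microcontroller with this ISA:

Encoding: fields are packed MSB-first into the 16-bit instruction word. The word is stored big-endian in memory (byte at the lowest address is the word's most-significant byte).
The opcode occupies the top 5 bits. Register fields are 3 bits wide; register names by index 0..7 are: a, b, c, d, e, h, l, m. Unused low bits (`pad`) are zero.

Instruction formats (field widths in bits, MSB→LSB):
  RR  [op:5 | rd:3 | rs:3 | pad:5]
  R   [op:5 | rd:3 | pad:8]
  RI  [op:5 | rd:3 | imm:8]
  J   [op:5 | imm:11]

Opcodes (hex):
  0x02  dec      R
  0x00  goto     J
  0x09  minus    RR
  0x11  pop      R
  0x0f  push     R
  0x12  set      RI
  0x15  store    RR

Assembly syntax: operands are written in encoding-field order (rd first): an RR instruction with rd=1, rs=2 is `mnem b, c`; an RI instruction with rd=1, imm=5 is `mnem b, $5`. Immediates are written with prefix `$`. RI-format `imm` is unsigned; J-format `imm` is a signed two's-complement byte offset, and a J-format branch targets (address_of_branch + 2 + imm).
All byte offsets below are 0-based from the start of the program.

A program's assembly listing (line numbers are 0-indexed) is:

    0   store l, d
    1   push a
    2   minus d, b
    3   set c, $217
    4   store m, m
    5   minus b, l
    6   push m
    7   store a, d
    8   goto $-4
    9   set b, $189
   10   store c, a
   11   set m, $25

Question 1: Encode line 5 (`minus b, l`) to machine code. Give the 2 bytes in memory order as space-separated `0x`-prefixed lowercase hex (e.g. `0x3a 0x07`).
L5: minus op=0x9:5|rd=1:3|rs=6:3|pad=0:5 ⇒ 0x49c0 ⇒ big 49 c0

0x49 0xc0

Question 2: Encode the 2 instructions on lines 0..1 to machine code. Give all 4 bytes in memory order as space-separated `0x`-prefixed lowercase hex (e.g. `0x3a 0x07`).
line 0 (store): pack op=0x15:5|rd=6:3|rs=3:3|pad=0:5 = 0xae60; big→ ae 60
line 1 (push): pack op=0xf:5|rd=0:3|pad=0:8 = 0x7800; big→ 78 00

0xae 0x60 0x78 0x00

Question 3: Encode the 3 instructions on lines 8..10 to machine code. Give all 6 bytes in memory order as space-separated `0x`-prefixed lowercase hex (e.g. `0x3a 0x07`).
0x07 0xfc 0x91 0xbd 0xaa 0x00

L8: goto op=0x0:5|imm=-4:11 ⇒ 0x07fc ⇒ big 07 fc
L9: set op=0x12:5|rd=1:3|imm=189:8 ⇒ 0x91bd ⇒ big 91 bd
L10: store op=0x15:5|rd=2:3|rs=0:3|pad=0:5 ⇒ 0xaa00 ⇒ big aa 00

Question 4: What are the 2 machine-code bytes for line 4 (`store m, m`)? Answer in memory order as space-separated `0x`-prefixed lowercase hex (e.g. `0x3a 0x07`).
L4: store op=0x15:5|rd=7:3|rs=7:3|pad=0:5 ⇒ 0xafe0 ⇒ big af e0

0xaf 0xe0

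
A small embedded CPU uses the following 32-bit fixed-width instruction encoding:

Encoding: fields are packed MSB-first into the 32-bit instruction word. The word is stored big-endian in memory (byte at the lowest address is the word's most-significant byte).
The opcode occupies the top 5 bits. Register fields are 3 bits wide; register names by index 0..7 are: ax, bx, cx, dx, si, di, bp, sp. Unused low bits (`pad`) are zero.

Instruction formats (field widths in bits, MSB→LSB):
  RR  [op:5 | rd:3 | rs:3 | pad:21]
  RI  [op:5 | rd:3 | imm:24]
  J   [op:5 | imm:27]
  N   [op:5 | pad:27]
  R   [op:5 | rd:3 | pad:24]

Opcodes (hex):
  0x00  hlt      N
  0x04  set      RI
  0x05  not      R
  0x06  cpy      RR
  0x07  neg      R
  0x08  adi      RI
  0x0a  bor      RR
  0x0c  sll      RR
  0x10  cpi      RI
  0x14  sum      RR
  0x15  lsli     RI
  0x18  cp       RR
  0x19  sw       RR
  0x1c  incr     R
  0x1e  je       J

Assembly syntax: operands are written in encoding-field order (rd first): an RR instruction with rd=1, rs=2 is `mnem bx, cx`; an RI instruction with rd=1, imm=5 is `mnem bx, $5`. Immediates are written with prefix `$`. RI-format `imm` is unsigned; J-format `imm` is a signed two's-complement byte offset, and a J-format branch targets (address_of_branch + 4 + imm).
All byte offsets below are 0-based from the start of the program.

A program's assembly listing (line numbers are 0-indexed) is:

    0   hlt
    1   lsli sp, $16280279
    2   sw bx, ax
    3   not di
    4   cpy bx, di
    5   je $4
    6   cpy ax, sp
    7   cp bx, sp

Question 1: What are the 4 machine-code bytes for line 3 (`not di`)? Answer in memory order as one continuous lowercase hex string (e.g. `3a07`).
line 3 (not): pack op=0x5:5|rd=5:3|pad=0:24 = 0x2d000000; big→ 2d 00 00 00

2d000000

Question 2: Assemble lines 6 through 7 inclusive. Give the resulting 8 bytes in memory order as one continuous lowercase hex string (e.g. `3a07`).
6. cpy fields op=0x6:5|rd=0:3|rs=7:3|pad=0:21 → word 30e00000h → 30 e0 00 00
7. cp fields op=0x18:5|rd=1:3|rs=7:3|pad=0:21 → word c1e00000h → c1 e0 00 00

30e00000c1e00000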